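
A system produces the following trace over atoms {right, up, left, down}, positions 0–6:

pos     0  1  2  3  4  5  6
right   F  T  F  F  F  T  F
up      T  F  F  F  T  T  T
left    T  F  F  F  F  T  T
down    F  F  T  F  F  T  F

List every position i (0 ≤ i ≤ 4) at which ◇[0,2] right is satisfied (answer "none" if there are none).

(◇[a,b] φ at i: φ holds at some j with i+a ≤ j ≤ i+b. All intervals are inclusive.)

0, 1, 3, 4

Evaluate at each i in [0,4]:
  i=0: ✓ (witness j=1)
  i=1: ✓ (witness j=1)
  i=2: ✗ (none in [2,4])
  i=3: ✓ (witness j=5)
  i=4: ✓ (witness j=5)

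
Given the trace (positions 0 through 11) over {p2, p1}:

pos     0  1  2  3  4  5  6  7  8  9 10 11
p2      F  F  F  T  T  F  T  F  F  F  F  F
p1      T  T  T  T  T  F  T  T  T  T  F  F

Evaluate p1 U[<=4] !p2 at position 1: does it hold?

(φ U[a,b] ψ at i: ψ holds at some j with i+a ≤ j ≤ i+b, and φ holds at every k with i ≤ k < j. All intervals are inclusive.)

Need some j in [1,5] with !p2, and p1 at every k in [1,j-1].
  j=1: !p2 holds; no prefix to check → satisfied.

True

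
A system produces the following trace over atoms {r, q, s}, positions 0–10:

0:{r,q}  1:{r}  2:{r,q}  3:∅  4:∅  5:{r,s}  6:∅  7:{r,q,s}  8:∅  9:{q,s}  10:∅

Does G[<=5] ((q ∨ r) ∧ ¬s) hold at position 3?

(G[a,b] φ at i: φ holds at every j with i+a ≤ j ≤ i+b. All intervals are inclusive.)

Check ((q ∨ r) ∧ ¬s) at every j in [3,8]:
  j=3: false
  j=4: false
  j=5: false
  j=6: false
  j=7: false
  j=8: false
Fails at j=3 → formula fails.

Does not hold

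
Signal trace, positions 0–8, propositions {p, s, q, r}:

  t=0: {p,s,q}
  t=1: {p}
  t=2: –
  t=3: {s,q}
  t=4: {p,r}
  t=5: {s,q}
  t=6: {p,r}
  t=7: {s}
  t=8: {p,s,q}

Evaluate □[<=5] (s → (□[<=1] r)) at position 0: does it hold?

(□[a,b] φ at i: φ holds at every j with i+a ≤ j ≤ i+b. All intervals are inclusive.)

False

Check (s → (□[<=1] r)) at every j in [0,5]:
  j=0: antecedent true; consequent fails at 0 → ✗
  j=1: antecedent false → ✓
  j=2: antecedent false → ✓
  j=3: antecedent true; consequent fails at 3 → ✗
  j=4: antecedent false → ✓
  j=5: antecedent true; consequent fails at 5 → ✗
Fails at j=0 → formula fails.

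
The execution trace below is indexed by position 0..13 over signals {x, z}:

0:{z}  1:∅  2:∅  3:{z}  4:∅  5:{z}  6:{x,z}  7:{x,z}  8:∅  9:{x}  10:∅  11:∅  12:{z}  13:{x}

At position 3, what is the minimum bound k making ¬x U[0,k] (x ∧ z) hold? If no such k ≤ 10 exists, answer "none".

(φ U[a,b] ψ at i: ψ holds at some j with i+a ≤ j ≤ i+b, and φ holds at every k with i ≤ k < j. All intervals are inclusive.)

Need earliest j ≥ 3 with (x ∧ z), and ¬x at every k in [3,j-1].
  j=3: rhs fails.
  j=4: rhs fails.
  j=5: rhs fails.
  j=6: rhs holds; lhs holds on [3,5]. k = 3.

3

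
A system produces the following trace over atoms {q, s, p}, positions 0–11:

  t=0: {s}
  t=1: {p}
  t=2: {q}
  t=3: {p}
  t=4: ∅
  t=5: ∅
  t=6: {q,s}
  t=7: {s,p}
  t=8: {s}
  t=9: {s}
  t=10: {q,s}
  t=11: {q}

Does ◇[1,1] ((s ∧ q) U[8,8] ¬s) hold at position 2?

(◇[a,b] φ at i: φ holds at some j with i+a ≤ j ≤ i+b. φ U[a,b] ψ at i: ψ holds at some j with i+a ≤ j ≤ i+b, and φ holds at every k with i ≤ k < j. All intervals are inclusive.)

No

Check ((s ∧ q) U[8,8] ¬s) at each j in [3,3]:
  j=3: fails
No position in the window satisfies it → formula fails.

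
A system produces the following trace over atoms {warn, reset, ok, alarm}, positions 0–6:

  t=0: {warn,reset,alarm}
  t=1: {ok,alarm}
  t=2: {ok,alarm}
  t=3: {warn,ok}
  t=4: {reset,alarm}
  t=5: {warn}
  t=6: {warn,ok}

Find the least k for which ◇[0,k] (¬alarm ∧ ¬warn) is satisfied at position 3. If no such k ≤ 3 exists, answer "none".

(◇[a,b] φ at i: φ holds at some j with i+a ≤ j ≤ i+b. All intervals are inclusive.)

Scan j = 3,4,… for (¬alarm ∧ ¬warn):
  j=3: fails
  j=4: fails
  j=5: fails
  j=6: fails
No j in [3,6] satisfies it → none.

none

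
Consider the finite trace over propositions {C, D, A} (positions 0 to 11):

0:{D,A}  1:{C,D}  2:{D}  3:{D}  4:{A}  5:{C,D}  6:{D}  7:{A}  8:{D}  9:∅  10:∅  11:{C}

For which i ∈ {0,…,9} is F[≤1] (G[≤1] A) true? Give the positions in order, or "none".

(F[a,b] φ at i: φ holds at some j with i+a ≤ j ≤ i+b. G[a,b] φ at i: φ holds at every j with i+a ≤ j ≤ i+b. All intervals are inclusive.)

none

Evaluate at each i in [0,9]:
  i=0: ✗ (none in [0,1])
  i=1: ✗ (none in [1,2])
  i=2: ✗ (none in [2,3])
  i=3: ✗ (none in [3,4])
  i=4: ✗ (none in [4,5])
  i=5: ✗ (none in [5,6])
  i=6: ✗ (none in [6,7])
  i=7: ✗ (none in [7,8])
  i=8: ✗ (none in [8,9])
  i=9: ✗ (none in [9,10])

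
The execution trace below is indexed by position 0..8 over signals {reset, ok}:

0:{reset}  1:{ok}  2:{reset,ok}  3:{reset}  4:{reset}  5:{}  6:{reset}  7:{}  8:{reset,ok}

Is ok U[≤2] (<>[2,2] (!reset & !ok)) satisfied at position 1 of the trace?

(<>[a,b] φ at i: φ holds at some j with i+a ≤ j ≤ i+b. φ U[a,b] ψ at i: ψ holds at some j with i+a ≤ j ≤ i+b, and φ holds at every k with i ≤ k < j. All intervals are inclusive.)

Need some j in [1,3] with <>[2,2] (!reset & !ok), and ok at every k in [1,j-1].
  j=1: <>[2,2] (!reset & !ok) — fails (none in [3,3]).
  j=2: <>[2,2] (!reset & !ok) — fails (none in [4,4]).
  j=3: <>[2,2] (!reset & !ok) holds; ok holds at every k in [1,2] → satisfied.

Yes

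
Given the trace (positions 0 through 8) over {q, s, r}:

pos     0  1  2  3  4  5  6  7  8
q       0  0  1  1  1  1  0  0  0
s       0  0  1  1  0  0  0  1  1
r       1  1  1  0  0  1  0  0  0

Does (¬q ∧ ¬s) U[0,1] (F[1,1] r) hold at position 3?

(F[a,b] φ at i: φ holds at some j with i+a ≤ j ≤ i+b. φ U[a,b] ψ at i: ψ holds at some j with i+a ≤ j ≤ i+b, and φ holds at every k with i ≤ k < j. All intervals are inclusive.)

Does not hold

Need some j in [3,4] with F[1,1] r, and (¬q ∧ ¬s) at every k in [3,j-1].
  j=3: F[1,1] r — fails (none in [4,4]).
  j=4: F[1,1] r holds, but (¬q ∧ ¬s) fails at k=3 → not this j.
No j in the window works → until fails.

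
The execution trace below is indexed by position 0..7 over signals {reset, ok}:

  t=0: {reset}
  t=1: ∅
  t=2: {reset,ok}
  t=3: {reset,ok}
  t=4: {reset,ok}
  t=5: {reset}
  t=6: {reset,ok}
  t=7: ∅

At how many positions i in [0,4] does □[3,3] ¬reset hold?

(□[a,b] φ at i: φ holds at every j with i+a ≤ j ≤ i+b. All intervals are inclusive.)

1

Evaluate at each i in [0,4]:
  i=0: ✗ (fails at j=3)
  i=1: ✗ (fails at j=4)
  i=2: ✗ (fails at j=5)
  i=3: ✗ (fails at j=6)
  i=4: ✓ (all of [7,7])
Positions where it holds: {4} → 1.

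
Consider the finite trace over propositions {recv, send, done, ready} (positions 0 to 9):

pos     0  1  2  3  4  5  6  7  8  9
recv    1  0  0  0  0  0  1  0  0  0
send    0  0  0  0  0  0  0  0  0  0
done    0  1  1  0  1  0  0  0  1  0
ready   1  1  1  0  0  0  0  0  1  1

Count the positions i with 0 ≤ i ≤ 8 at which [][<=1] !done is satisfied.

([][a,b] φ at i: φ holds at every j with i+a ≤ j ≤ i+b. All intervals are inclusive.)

Evaluate at each i in [0,8]:
  i=0: ✗ (fails at j=1)
  i=1: ✗ (fails at j=1)
  i=2: ✗ (fails at j=2)
  i=3: ✗ (fails at j=4)
  i=4: ✗ (fails at j=4)
  i=5: ✓ (all of [5,6])
  i=6: ✓ (all of [6,7])
  i=7: ✗ (fails at j=8)
  i=8: ✗ (fails at j=8)
Positions where it holds: {5, 6} → 2.

2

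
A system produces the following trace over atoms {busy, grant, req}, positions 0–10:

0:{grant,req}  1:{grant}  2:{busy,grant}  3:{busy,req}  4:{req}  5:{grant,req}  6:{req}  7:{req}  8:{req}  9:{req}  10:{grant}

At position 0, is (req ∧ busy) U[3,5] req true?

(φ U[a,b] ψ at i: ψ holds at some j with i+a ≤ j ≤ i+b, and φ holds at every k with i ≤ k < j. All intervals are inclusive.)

Need some j in [3,5] with req, and (req ∧ busy) at every k in [0,j-1].
  j=3: req holds, but (req ∧ busy) fails at k=0 → not this j.
  j=4: req holds, but (req ∧ busy) fails at k=0 → not this j.
  j=5: req holds, but (req ∧ busy) fails at k=0 → not this j.
No j in the window works → until fails.

False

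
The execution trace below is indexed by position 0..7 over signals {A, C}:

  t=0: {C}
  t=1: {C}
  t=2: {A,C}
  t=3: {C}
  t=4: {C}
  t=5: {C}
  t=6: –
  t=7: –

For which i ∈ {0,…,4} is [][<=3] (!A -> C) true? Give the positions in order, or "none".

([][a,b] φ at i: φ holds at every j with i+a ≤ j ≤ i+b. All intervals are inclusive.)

0, 1, 2

Evaluate at each i in [0,4]:
  i=0: ✓ (all of [0,3])
  i=1: ✓ (all of [1,4])
  i=2: ✓ (all of [2,5])
  i=3: ✗ (fails at j=6)
  i=4: ✗ (fails at j=6)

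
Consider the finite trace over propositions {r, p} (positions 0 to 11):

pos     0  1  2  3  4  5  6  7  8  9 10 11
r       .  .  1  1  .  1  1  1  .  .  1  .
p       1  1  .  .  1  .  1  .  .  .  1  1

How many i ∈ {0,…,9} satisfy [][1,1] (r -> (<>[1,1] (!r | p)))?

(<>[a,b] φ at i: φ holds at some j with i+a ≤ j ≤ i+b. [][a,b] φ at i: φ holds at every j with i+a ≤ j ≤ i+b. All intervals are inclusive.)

8

Evaluate at each i in [0,9]:
  i=0: ✓ (all of [1,1])
  i=1: ✗ (fails at j=2)
  i=2: ✓ (all of [3,3])
  i=3: ✓ (all of [4,4])
  i=4: ✓ (all of [5,5])
  i=5: ✗ (fails at j=6)
  i=6: ✓ (all of [7,7])
  i=7: ✓ (all of [8,8])
  i=8: ✓ (all of [9,9])
  i=9: ✓ (all of [10,10])
Positions where it holds: {0, 2, 3, 4, 6, 7, 8, 9} → 8.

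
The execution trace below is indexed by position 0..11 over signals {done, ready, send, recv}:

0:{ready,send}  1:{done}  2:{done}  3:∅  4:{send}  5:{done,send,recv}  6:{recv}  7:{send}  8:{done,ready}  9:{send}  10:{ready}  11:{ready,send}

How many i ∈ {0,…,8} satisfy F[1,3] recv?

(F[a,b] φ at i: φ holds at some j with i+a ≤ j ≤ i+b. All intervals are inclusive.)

4

Evaluate at each i in [0,8]:
  i=0: ✗ (none in [1,3])
  i=1: ✗ (none in [2,4])
  i=2: ✓ (witness j=5)
  i=3: ✓ (witness j=5)
  i=4: ✓ (witness j=5)
  i=5: ✓ (witness j=6)
  i=6: ✗ (none in [7,9])
  i=7: ✗ (none in [8,10])
  i=8: ✗ (none in [9,11])
Positions where it holds: {2, 3, 4, 5} → 4.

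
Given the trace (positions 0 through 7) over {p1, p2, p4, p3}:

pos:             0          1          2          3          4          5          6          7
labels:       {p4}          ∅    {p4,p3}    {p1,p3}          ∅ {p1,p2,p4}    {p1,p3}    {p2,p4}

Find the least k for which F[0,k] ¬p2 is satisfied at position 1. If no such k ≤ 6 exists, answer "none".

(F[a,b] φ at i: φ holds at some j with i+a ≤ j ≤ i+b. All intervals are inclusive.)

Scan j = 1,2,… for ¬p2:
  j=1: holds
First hit at j=1, so smallest k = 1-1 = 0.

0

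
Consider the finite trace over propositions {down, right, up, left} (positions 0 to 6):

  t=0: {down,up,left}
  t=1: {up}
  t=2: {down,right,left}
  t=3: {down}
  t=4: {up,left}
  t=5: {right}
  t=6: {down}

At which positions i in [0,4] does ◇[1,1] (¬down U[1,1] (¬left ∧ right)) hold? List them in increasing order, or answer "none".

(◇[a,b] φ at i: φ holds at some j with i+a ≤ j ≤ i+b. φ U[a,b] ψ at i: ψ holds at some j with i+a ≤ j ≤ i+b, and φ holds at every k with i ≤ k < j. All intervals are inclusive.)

Evaluate at each i in [0,4]:
  i=0: ✗ (none in [1,1])
  i=1: ✗ (none in [2,2])
  i=2: ✗ (none in [3,3])
  i=3: ✓ (witness j=4)
  i=4: ✗ (none in [5,5])

3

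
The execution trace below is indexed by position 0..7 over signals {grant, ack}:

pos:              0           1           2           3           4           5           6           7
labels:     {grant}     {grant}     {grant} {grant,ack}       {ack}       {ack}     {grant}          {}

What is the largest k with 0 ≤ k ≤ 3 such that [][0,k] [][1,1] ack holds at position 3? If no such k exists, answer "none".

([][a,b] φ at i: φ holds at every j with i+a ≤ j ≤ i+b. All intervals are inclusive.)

1

[][1,1] ack must hold from j=3 onward; find where it first fails.
  j=3: holds
  j=4: holds
  j=5: fails
Holds on [3,4], so largest k = 1.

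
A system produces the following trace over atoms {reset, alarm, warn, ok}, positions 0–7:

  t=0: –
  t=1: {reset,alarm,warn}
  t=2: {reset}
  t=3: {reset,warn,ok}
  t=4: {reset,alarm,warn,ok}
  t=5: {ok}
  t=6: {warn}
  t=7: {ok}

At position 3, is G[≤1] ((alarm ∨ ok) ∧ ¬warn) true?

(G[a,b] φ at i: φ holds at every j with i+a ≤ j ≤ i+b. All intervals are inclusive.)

Check ((alarm ∨ ok) ∧ ¬warn) at every j in [3,4]:
  j=3: false
  j=4: false
Fails at j=3 → formula fails.

Does not hold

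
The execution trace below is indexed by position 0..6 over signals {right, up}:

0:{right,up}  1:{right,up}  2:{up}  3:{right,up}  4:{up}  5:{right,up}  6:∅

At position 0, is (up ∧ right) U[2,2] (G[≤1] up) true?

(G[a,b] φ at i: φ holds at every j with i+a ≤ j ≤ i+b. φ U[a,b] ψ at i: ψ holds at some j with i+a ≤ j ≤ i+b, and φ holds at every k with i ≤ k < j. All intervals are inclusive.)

Need some j in [2,2] with G[≤1] up, and (up ∧ right) at every k in [0,j-1].
  j=2: G[≤1] up holds; (up ∧ right) holds at every k in [0,1] → satisfied.

Holds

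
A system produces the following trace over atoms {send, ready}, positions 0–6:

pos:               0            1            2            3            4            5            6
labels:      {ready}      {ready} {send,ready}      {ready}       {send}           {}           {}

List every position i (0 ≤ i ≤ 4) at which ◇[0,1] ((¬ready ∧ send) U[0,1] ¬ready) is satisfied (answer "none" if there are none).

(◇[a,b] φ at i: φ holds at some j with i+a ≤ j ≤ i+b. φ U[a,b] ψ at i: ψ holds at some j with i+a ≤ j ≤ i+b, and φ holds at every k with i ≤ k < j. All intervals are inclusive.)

3, 4

Evaluate at each i in [0,4]:
  i=0: ✗ (none in [0,1])
  i=1: ✗ (none in [1,2])
  i=2: ✗ (none in [2,3])
  i=3: ✓ (witness j=4)
  i=4: ✓ (witness j=4)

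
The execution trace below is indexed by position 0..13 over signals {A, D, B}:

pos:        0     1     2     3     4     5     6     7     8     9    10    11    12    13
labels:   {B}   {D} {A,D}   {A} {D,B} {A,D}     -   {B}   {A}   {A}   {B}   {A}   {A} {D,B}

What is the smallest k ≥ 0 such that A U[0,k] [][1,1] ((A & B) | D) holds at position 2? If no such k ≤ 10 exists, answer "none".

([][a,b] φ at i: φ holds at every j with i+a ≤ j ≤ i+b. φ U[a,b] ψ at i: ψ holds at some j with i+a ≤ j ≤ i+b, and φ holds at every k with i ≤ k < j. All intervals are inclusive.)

Need earliest j ≥ 2 with [][1,1] ((A & B) | D), and A at every k in [2,j-1].
  j=2: rhs fails.
  j=3: rhs holds; lhs holds on [2,2]. k = 1.

1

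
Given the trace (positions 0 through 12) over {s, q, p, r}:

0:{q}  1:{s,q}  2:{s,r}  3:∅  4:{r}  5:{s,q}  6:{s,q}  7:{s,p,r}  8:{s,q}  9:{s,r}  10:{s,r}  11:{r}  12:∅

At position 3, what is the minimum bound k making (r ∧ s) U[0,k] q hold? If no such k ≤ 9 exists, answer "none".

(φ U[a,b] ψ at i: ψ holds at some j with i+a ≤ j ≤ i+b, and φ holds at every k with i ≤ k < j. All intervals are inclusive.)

none

Need earliest j ≥ 3 with q, and (r ∧ s) at every k in [3,j-1].
  j=3: rhs fails.
  j=4: rhs fails.
  j=5: rhs holds but lhs fails at k=3.
  j=6: rhs holds but lhs fails at k=3.
  j=7: rhs fails.
  j=8: rhs holds but lhs fails at k=3.
  j=9: rhs fails.
  j=10: rhs fails.
  j=11: rhs fails.
  j=12: rhs fails.
No witness within the range → none.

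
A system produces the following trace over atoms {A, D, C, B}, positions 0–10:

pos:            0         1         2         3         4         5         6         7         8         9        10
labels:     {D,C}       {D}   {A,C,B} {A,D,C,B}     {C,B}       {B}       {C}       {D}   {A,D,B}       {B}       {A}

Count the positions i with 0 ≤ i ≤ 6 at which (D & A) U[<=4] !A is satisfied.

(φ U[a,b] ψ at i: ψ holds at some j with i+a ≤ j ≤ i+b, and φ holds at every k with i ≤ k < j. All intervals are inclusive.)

Evaluate at each i in [0,6]:
  i=0: ✓ (rhs at j=0)
  i=1: ✓ (rhs at j=1)
  i=2: ✗ (lhs fails at k=2 before rhs at j=4)
  i=3: ✓ (rhs at j=4; lhs holds on [3,3])
  i=4: ✓ (rhs at j=4)
  i=5: ✓ (rhs at j=5)
  i=6: ✓ (rhs at j=6)
Positions where it holds: {0, 1, 3, 4, 5, 6} → 6.

6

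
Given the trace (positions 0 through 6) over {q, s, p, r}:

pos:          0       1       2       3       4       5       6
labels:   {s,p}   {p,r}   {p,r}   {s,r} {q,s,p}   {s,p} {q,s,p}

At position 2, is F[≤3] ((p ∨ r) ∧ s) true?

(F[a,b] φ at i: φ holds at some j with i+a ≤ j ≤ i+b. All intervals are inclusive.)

Yes

Check ((p ∨ r) ∧ s) at each j in [2,5]:
  j=2: false
  j=3: true
  j=4: true
  j=5: true
Found at j=3 → formula holds.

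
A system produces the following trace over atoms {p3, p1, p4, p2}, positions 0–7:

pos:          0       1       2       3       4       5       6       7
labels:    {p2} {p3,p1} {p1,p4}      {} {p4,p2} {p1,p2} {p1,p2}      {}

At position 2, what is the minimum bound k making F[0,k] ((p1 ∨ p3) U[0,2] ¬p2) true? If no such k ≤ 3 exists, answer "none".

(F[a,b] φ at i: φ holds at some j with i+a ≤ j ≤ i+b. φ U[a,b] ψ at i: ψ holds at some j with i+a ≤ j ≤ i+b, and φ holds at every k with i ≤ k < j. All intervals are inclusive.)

Scan j = 2,3,… for ((p1 ∨ p3) U[0,2] ¬p2):
  j=2: holds
First hit at j=2, so smallest k = 2-2 = 0.

0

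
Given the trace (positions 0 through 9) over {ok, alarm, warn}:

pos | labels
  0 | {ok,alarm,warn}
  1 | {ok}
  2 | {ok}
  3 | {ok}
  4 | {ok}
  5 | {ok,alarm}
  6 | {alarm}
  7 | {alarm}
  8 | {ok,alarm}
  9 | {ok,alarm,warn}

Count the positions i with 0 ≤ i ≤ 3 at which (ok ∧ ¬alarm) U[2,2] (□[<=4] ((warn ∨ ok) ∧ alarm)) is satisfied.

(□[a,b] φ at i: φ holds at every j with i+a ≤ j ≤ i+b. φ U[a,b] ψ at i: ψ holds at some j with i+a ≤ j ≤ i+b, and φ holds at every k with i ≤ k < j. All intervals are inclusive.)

Evaluate at each i in [0,3]:
  i=0: ✗ (no rhs in [2,2])
  i=1: ✗ (no rhs in [3,3])
  i=2: ✗ (no rhs in [4,4])
  i=3: ✗ (no rhs in [5,5])
Positions where it holds: {} → 0.

0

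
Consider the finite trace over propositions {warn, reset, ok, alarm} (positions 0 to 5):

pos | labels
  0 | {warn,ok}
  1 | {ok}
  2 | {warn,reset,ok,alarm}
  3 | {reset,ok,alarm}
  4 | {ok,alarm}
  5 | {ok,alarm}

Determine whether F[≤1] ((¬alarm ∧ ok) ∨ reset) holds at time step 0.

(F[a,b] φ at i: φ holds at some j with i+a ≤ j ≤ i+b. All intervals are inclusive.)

Check ((¬alarm ∧ ok) ∨ reset) at each j in [0,1]:
  j=0: true
  j=1: true
Found at j=0 → formula holds.

Yes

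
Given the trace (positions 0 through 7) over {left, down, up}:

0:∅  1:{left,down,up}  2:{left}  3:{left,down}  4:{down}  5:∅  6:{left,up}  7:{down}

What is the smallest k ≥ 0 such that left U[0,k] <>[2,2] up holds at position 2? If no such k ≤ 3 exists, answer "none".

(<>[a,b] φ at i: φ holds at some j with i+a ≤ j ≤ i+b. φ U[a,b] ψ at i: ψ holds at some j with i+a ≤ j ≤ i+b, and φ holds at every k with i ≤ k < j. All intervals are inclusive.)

Need earliest j ≥ 2 with <>[2,2] up, and left at every k in [2,j-1].
  j=2: rhs fails.
  j=3: rhs fails.
  j=4: rhs holds; lhs holds on [2,3]. k = 2.

2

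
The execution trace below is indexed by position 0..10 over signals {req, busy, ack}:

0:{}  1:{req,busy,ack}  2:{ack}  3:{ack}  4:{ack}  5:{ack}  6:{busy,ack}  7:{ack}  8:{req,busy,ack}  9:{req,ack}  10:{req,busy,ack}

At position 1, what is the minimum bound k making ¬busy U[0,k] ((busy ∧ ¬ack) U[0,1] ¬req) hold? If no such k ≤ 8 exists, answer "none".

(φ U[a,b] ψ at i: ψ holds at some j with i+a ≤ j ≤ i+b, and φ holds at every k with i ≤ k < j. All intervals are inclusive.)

Need earliest j ≥ 1 with ((busy ∧ ¬ack) U[0,1] ¬req), and ¬busy at every k in [1,j-1].
  j=1: rhs fails.
  j=2: rhs holds but lhs fails at k=1.
  j=3: rhs holds but lhs fails at k=1.
  j=4: rhs holds but lhs fails at k=1.
  j=5: rhs holds but lhs fails at k=1.
  j=6: rhs holds but lhs fails at k=1.
  j=7: rhs holds but lhs fails at k=1.
  j=8: rhs fails.
  j=9: rhs fails.
No witness within the range → none.

none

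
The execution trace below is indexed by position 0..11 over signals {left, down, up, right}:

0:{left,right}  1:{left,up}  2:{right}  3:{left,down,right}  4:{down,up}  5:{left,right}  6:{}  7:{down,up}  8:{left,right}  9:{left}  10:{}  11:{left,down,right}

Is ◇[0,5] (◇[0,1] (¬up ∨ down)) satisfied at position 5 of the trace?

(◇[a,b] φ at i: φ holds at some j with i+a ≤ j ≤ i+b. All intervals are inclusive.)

Check ◇[0,1] (¬up ∨ down) at each j in [5,10]:
  j=5: holds (witness at 5)
  j=6: holds (witness at 6)
  j=7: holds (witness at 7)
  j=8: holds (witness at 8)
  j=9: holds (witness at 9)
  j=10: holds (witness at 10)
Found at j=5 → formula holds.

Yes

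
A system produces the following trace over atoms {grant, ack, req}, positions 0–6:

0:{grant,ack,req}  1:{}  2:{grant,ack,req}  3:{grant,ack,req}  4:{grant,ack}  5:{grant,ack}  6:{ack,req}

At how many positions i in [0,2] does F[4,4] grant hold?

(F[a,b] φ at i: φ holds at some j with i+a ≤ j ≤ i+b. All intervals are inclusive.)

Evaluate at each i in [0,2]:
  i=0: ✓ (witness j=4)
  i=1: ✓ (witness j=5)
  i=2: ✗ (none in [6,6])
Positions where it holds: {0, 1} → 2.

2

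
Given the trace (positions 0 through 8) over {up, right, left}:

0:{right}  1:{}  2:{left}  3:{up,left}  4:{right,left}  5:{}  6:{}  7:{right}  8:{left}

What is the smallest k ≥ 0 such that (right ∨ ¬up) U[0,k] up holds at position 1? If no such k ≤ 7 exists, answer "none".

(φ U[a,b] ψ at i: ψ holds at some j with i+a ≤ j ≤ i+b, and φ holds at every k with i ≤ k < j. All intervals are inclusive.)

Need earliest j ≥ 1 with up, and (right ∨ ¬up) at every k in [1,j-1].
  j=1: rhs fails.
  j=2: rhs fails.
  j=3: rhs holds; lhs holds on [1,2]. k = 2.

2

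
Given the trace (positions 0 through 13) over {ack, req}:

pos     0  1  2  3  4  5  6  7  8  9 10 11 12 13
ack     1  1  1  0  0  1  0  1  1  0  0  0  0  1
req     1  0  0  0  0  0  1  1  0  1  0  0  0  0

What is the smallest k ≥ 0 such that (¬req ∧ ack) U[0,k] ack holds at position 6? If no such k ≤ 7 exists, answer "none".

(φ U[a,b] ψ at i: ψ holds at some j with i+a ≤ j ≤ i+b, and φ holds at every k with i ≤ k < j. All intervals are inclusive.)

Need earliest j ≥ 6 with ack, and (¬req ∧ ack) at every k in [6,j-1].
  j=6: rhs fails.
  j=7: rhs holds but lhs fails at k=6.
  j=8: rhs holds but lhs fails at k=6.
  j=9: rhs fails.
  j=10: rhs fails.
  j=11: rhs fails.
  j=12: rhs fails.
  j=13: rhs holds but lhs fails at k=6.
No witness within the range → none.

none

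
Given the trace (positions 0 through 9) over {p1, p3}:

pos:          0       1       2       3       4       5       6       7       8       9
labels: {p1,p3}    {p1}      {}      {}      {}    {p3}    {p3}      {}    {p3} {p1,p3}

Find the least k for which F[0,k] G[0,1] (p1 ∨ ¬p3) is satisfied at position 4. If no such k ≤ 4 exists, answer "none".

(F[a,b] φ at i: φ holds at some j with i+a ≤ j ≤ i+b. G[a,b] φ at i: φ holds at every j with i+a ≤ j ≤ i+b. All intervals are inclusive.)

Scan j = 4,5,… for G[0,1] (p1 ∨ ¬p3):
  j=4: fails
  j=5: fails
  j=6: fails
  j=7: fails
  j=8: fails
No j in [4,8] satisfies it → none.

none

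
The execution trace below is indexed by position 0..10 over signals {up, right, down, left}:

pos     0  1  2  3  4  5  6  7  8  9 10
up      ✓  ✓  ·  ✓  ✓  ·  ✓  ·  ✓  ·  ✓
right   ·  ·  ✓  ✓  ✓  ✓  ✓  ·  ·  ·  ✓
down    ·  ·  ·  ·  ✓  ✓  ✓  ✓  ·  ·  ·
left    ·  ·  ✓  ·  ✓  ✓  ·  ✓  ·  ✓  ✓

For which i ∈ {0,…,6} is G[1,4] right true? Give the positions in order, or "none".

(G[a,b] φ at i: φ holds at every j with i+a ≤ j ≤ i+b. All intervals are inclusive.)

Evaluate at each i in [0,6]:
  i=0: ✗ (fails at j=1)
  i=1: ✓ (all of [2,5])
  i=2: ✓ (all of [3,6])
  i=3: ✗ (fails at j=7)
  i=4: ✗ (fails at j=7)
  i=5: ✗ (fails at j=7)
  i=6: ✗ (fails at j=7)

1, 2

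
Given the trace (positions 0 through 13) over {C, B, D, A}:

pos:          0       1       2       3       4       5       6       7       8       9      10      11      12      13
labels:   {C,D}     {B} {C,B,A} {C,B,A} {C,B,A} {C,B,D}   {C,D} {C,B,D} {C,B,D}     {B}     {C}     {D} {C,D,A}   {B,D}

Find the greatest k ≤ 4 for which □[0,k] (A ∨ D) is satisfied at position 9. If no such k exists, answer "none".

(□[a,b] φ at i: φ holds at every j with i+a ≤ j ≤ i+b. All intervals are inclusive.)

(A ∨ D) must hold from j=9 onward; find where it first fails.
  j=9: fails → no k works.

none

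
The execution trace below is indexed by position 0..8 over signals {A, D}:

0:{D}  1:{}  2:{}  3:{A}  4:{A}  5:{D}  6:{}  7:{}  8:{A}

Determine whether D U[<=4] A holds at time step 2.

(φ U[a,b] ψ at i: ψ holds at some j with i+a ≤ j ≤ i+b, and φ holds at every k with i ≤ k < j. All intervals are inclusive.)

Need some j in [2,6] with A, and D at every k in [2,j-1].
  j=2: A false.
  j=3: A holds, but D fails at k=2 → not this j.
  j=4: A holds, but D fails at k=2 → not this j.
  j=5: A false.
  j=6: A false.
No j in the window works → until fails.

False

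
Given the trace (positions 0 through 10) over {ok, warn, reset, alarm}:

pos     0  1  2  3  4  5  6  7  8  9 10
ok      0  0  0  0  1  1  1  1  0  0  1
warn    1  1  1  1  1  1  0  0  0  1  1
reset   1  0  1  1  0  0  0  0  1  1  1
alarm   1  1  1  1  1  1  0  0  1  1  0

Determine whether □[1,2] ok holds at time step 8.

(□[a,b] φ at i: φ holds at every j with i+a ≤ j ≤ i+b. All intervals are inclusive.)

No

Check ok at every j in [9,10]:
  j=9: false
  j=10: true
Fails at j=9 → formula fails.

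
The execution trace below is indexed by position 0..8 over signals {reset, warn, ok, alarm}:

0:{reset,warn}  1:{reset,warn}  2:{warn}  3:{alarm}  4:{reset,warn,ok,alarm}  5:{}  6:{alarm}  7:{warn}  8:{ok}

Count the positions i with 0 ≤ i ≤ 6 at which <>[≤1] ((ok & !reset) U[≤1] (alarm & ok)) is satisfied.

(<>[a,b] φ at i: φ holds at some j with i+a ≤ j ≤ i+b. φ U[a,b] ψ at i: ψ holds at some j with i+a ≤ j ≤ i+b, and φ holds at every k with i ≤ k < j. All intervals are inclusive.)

2

Evaluate at each i in [0,6]:
  i=0: ✗ (none in [0,1])
  i=1: ✗ (none in [1,2])
  i=2: ✗ (none in [2,3])
  i=3: ✓ (witness j=4)
  i=4: ✓ (witness j=4)
  i=5: ✗ (none in [5,6])
  i=6: ✗ (none in [6,7])
Positions where it holds: {3, 4} → 2.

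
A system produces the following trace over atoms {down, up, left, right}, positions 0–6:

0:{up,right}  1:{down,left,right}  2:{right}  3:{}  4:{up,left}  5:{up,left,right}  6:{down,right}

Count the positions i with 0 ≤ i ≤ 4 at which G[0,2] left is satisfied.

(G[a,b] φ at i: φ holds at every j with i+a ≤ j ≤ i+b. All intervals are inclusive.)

0

Evaluate at each i in [0,4]:
  i=0: ✗ (fails at j=0)
  i=1: ✗ (fails at j=2)
  i=2: ✗ (fails at j=2)
  i=3: ✗ (fails at j=3)
  i=4: ✗ (fails at j=6)
Positions where it holds: {} → 0.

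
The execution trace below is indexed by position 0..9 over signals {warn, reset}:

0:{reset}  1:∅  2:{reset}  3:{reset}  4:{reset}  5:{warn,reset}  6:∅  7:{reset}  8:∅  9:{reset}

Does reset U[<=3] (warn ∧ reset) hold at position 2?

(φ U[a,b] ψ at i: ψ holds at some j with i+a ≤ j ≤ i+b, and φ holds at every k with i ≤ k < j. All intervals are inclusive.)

Need some j in [2,5] with (warn ∧ reset), and reset at every k in [2,j-1].
  j=2: (warn ∧ reset) false.
  j=3: (warn ∧ reset) false.
  j=4: (warn ∧ reset) false.
  j=5: (warn ∧ reset) holds; reset holds at every k in [2,4] → satisfied.

Holds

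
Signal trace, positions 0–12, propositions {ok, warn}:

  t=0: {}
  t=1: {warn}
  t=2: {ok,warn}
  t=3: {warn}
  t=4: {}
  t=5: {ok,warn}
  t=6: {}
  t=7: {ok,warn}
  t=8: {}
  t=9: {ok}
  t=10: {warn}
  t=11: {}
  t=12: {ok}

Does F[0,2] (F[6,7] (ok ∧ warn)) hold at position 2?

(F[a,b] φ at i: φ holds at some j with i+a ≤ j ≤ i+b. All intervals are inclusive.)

Check F[6,7] (ok ∧ warn) at each j in [2,4]:
  j=2: fails (none in [8,9])
  j=3: fails (none in [9,10])
  j=4: fails (none in [10,11])
No position in the window satisfies it → formula fails.

No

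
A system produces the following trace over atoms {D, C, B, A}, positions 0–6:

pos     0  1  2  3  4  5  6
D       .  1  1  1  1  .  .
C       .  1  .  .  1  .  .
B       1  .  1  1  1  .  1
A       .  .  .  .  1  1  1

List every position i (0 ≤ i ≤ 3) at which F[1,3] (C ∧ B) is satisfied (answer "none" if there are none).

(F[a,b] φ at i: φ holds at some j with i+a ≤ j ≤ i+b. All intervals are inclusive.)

1, 2, 3

Evaluate at each i in [0,3]:
  i=0: ✗ (none in [1,3])
  i=1: ✓ (witness j=4)
  i=2: ✓ (witness j=4)
  i=3: ✓ (witness j=4)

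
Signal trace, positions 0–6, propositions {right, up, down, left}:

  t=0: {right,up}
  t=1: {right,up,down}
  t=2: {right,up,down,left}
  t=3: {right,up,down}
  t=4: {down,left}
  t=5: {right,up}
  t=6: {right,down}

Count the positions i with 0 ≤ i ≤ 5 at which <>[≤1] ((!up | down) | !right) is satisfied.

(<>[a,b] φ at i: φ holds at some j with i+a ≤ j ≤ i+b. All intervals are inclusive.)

Evaluate at each i in [0,5]:
  i=0: ✓ (witness j=1)
  i=1: ✓ (witness j=1)
  i=2: ✓ (witness j=2)
  i=3: ✓ (witness j=3)
  i=4: ✓ (witness j=4)
  i=5: ✓ (witness j=6)
Positions where it holds: {0, 1, 2, 3, 4, 5} → 6.

6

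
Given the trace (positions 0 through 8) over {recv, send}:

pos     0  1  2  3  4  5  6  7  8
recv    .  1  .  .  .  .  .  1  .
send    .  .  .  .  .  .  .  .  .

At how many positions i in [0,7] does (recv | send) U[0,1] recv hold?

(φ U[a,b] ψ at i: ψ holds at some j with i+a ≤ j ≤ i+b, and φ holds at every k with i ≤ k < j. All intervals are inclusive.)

2

Evaluate at each i in [0,7]:
  i=0: ✗ (lhs fails at k=0 before rhs at j=1)
  i=1: ✓ (rhs at j=1)
  i=2: ✗ (no rhs in [2,3])
  i=3: ✗ (no rhs in [3,4])
  i=4: ✗ (no rhs in [4,5])
  i=5: ✗ (no rhs in [5,6])
  i=6: ✗ (lhs fails at k=6 before rhs at j=7)
  i=7: ✓ (rhs at j=7)
Positions where it holds: {1, 7} → 2.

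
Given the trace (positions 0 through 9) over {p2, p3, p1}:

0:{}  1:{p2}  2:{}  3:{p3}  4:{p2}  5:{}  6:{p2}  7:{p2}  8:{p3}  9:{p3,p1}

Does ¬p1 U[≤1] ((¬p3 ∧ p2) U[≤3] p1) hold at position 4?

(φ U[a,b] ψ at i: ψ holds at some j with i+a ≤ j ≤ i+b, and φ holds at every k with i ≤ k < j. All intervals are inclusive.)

False

Need some j in [4,5] with ((¬p3 ∧ p2) U[≤3] p1), and ¬p1 at every k in [4,j-1].
  j=4: ((¬p3 ∧ p2) U[≤3] p1) — fails.
  j=5: ((¬p3 ∧ p2) U[≤3] p1) — fails.
No j in the window works → until fails.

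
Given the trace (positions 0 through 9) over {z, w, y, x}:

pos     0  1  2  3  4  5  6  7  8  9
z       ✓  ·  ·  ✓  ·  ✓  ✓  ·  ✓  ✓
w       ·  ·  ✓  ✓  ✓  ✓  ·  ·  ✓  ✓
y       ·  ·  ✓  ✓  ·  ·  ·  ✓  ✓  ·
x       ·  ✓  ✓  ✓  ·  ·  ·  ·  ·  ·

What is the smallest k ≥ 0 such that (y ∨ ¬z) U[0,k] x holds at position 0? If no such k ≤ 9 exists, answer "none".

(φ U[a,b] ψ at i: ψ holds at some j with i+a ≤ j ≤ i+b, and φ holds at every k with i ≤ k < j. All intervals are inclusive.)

none

Need earliest j ≥ 0 with x, and (y ∨ ¬z) at every k in [0,j-1].
  j=0: rhs fails.
  j=1: rhs holds but lhs fails at k=0.
  j=2: rhs holds but lhs fails at k=0.
  j=3: rhs holds but lhs fails at k=0.
  j=4: rhs fails.
  j=5: rhs fails.
  j=6: rhs fails.
  j=7: rhs fails.
  j=8: rhs fails.
  j=9: rhs fails.
No witness within the range → none.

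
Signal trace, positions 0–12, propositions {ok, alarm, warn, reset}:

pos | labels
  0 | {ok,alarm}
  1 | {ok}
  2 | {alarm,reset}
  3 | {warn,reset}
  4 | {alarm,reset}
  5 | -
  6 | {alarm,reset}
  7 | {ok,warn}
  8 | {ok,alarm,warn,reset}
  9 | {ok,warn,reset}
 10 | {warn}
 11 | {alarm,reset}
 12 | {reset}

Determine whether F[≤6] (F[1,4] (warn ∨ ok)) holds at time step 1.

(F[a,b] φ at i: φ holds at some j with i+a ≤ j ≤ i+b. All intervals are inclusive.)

Check F[1,4] (warn ∨ ok) at each j in [1,7]:
  j=1: holds (witness at 3)
  j=2: holds (witness at 3)
  j=3: holds (witness at 7)
  j=4: holds (witness at 7)
  j=5: holds (witness at 7)
  j=6: holds (witness at 7)
  j=7: holds (witness at 8)
Found at j=1 → formula holds.

True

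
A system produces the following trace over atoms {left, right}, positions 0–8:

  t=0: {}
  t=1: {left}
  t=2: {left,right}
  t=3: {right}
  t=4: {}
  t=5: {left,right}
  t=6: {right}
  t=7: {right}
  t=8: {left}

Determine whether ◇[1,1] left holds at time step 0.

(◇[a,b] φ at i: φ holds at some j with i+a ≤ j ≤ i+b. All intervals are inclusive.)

True

Check left at each j in [1,1]:
  j=1: true
Found at j=1 → formula holds.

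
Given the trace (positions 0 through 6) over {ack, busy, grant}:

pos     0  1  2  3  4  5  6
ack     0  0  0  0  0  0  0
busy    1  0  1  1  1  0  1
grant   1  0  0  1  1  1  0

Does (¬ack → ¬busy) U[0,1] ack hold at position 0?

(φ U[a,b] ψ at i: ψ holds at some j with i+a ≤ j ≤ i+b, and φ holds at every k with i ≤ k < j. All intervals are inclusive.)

Need some j in [0,1] with ack, and (¬ack → ¬busy) at every k in [0,j-1].
  j=0: ack false.
  j=1: ack false.
No j in the window works → until fails.

No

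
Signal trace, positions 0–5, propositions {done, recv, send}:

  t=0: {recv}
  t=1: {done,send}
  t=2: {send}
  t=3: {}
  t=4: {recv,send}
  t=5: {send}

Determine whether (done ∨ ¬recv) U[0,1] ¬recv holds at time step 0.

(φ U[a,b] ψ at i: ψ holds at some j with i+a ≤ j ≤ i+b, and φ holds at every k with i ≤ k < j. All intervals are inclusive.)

Need some j in [0,1] with ¬recv, and (done ∨ ¬recv) at every k in [0,j-1].
  j=0: ¬recv false.
  j=1: ¬recv holds, but (done ∨ ¬recv) fails at k=0 → not this j.
No j in the window works → until fails.

Does not hold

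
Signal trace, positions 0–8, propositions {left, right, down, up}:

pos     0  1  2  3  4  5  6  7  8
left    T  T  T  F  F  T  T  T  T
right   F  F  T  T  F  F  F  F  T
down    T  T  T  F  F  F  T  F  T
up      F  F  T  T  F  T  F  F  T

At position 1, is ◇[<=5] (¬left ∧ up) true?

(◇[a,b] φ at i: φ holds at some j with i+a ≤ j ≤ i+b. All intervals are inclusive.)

Check (¬left ∧ up) at each j in [1,6]:
  j=1: false
  j=2: false
  j=3: true
  j=4: false
  j=5: false
  j=6: false
Found at j=3 → formula holds.

Holds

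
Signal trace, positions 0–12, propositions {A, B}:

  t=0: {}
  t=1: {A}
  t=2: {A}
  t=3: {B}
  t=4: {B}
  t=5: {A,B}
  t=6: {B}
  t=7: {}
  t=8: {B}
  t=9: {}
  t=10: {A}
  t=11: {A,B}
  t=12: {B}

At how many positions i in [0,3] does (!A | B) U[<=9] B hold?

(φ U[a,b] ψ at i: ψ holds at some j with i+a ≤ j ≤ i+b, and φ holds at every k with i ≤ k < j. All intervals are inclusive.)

Evaluate at each i in [0,3]:
  i=0: ✗ (lhs fails at k=1 before rhs at j=3)
  i=1: ✗ (lhs fails at k=1 before rhs at j=3)
  i=2: ✗ (lhs fails at k=2 before rhs at j=3)
  i=3: ✓ (rhs at j=3)
Positions where it holds: {3} → 1.

1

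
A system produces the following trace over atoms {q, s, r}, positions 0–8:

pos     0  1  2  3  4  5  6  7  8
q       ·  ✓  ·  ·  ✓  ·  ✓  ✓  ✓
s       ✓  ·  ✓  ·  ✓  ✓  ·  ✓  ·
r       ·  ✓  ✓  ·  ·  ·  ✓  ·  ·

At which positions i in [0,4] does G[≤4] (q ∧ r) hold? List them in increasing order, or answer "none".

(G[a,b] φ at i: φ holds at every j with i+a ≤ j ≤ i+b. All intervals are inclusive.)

none

Evaluate at each i in [0,4]:
  i=0: ✗ (fails at j=0)
  i=1: ✗ (fails at j=2)
  i=2: ✗ (fails at j=2)
  i=3: ✗ (fails at j=3)
  i=4: ✗ (fails at j=4)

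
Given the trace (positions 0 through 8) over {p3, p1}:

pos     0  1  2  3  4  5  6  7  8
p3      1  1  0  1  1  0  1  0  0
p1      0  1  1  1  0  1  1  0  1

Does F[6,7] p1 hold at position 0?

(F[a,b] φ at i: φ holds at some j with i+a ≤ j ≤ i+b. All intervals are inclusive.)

Check p1 at each j in [6,7]:
  j=6: true
  j=7: false
Found at j=6 → formula holds.

Yes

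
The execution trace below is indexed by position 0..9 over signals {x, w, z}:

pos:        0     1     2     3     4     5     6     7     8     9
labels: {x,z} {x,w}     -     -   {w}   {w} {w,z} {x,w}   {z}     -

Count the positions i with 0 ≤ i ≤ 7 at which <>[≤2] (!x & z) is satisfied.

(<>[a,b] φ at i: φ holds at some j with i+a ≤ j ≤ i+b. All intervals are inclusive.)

Evaluate at each i in [0,7]:
  i=0: ✗ (none in [0,2])
  i=1: ✗ (none in [1,3])
  i=2: ✗ (none in [2,4])
  i=3: ✗ (none in [3,5])
  i=4: ✓ (witness j=6)
  i=5: ✓ (witness j=6)
  i=6: ✓ (witness j=6)
  i=7: ✓ (witness j=8)
Positions where it holds: {4, 5, 6, 7} → 4.

4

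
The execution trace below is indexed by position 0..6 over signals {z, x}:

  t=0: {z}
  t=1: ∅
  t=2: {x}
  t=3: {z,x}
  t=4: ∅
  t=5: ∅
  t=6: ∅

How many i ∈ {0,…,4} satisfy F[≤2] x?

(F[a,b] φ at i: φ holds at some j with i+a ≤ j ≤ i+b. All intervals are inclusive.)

Evaluate at each i in [0,4]:
  i=0: ✓ (witness j=2)
  i=1: ✓ (witness j=2)
  i=2: ✓ (witness j=2)
  i=3: ✓ (witness j=3)
  i=4: ✗ (none in [4,6])
Positions where it holds: {0, 1, 2, 3} → 4.

4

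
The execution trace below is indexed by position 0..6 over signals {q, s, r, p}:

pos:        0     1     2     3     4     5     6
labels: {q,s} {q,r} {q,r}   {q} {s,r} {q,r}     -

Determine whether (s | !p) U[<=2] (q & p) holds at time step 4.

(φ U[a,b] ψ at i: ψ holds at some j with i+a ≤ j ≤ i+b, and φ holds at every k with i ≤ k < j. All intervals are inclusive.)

Need some j in [4,6] with (q & p), and (s | !p) at every k in [4,j-1].
  j=4: (q & p) false.
  j=5: (q & p) false.
  j=6: (q & p) false.
No j in the window works → until fails.

False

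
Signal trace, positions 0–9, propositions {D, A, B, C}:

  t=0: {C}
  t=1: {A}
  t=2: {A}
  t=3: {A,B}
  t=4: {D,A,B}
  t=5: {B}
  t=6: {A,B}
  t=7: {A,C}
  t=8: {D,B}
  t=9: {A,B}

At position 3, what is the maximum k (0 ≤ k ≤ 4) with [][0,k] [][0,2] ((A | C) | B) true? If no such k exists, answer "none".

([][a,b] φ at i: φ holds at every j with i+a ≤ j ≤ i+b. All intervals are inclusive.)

[][0,2] ((A | C) | B) must hold from j=3 onward; find where it first fails.
  j=3: holds
  j=4: holds
  j=5: holds
  j=6: holds
  j=7: holds
Holds through j=7; largest k = 4.

4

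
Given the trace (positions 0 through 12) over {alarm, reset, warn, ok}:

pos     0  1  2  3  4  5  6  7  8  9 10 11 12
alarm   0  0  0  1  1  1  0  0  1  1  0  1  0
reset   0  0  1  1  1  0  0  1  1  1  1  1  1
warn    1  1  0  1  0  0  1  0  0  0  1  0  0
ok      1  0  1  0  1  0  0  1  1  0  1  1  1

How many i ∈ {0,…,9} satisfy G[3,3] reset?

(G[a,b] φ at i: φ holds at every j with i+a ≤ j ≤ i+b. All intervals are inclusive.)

Evaluate at each i in [0,9]:
  i=0: ✓ (all of [3,3])
  i=1: ✓ (all of [4,4])
  i=2: ✗ (fails at j=5)
  i=3: ✗ (fails at j=6)
  i=4: ✓ (all of [7,7])
  i=5: ✓ (all of [8,8])
  i=6: ✓ (all of [9,9])
  i=7: ✓ (all of [10,10])
  i=8: ✓ (all of [11,11])
  i=9: ✓ (all of [12,12])
Positions where it holds: {0, 1, 4, 5, 6, 7, 8, 9} → 8.

8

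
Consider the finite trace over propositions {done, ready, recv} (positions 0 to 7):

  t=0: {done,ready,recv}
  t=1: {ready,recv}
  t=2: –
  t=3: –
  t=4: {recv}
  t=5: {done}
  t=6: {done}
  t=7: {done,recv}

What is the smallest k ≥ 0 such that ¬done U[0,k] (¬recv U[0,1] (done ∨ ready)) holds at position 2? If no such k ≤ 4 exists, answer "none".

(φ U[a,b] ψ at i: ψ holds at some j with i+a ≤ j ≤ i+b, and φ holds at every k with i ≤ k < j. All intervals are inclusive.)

3

Need earliest j ≥ 2 with (¬recv U[0,1] (done ∨ ready)), and ¬done at every k in [2,j-1].
  j=2: rhs fails.
  j=3: rhs fails.
  j=4: rhs fails.
  j=5: rhs holds; lhs holds on [2,4]. k = 3.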